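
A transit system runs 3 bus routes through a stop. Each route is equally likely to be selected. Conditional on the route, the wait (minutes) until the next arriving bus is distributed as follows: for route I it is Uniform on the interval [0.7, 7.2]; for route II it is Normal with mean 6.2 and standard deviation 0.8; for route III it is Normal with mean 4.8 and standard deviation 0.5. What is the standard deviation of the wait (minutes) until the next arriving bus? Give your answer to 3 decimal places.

Per component, I: μ=3.95, E[X²]=19.1233; II: μ=6.2, E[X²]=39.08; III: μ=4.8, E[X²]=23.29.
E[X] = 0.333333·3.95 + 0.333333·6.2 + 0.333333·4.8 = 4.98333.
E[X²] = 0.333333·19.1233 + 0.333333·39.08 + 0.333333·23.29 = 27.1644.
Var(X) = E[X²] − (E[X])² = 27.1644 − 24.8336 = 2.33083.
SD(X) = √2.33083 = 1.52671.

1.527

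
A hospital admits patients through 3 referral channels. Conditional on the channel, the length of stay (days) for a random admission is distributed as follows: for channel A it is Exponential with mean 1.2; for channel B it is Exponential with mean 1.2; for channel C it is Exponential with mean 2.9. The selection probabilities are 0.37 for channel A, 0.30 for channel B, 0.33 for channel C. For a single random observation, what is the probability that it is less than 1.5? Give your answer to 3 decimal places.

Conditional on each channel, P(X < 1.5): A: 0.713495; B: 0.713495; C: 0.403837.
By total probability, P(X < 1.5) = 0.37·0.713495 + 0.3·0.713495 + 0.33·0.403837 = 0.611308.

0.611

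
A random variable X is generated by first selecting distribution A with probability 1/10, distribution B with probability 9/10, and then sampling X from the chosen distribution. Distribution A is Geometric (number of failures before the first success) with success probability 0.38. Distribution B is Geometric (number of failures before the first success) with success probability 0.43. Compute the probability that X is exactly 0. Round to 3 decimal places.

0.425

Conditional on each component, P(X = 0): A: 0.38; B: 0.43.
By total probability, P(X = 0) = 0.1·0.38 + 0.9·0.43 = 0.425.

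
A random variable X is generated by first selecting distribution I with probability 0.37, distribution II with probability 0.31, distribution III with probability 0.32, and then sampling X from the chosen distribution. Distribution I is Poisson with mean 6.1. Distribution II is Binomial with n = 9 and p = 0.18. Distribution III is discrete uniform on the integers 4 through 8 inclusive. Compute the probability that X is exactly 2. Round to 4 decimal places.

Conditional on each component, P(X = 2): I: 0.0417286; II: 0.290767; III: 0.
By total probability, P(X = 2) = 0.37·0.0417286 + 0.31·0.290767 + 0.32·0 = 0.105577.

0.1056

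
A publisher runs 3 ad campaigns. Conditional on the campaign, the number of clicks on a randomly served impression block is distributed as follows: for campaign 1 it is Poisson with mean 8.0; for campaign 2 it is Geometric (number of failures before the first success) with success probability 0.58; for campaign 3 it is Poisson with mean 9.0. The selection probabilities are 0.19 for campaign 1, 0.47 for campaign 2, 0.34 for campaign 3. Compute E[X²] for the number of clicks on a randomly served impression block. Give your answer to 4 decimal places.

45.1133

For each component E[X²] = Var + (mean)², giving 1: 72; 2: 1.77289; 3: 90.
Overall E[X²] = 0.19·72 + 0.47·1.77289 + 0.34·90 = 45.1133.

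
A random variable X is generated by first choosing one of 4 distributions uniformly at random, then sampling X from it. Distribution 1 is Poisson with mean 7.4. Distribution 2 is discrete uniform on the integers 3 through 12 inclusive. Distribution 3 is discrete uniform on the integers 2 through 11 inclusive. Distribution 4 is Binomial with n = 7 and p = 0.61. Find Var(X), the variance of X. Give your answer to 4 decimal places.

8.0802

Per component, 1: μ=7.4, E[X²]=62.16; 2: μ=7.5, E[X²]=64.5; 3: μ=6.5, E[X²]=50.5; 4: μ=4.27, E[X²]=19.8982.
E[X] = 0.25·7.4 + 0.25·7.5 + 0.25·6.5 + 0.25·4.27 = 6.4175.
E[X²] = 0.25·62.16 + 0.25·64.5 + 0.25·50.5 + 0.25·19.8982 = 49.2645.
Var(X) = E[X²] − (E[X])² = 49.2645 − 41.1843 = 8.08024.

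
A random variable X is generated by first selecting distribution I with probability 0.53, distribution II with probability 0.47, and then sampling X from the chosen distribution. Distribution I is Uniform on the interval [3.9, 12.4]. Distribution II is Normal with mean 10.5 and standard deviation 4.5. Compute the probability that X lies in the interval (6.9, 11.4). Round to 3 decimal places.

0.453

Conditional on each component, P(6.9 < X < 11.4): I: 0.529412; II: 0.367404.
By total probability, P(6.9 < X < 11.4) = 0.53·0.529412 + 0.47·0.367404 = 0.453268.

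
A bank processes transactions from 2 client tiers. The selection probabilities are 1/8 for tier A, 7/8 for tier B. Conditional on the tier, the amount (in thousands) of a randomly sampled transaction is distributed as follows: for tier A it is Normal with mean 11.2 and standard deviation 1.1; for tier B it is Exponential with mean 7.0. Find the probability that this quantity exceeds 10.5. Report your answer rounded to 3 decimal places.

0.287

Conditional on each tier, P(X > 10.5): A: 0.73773; B: 0.22313.
By total probability, P(X > 10.5) = 0.125·0.73773 + 0.875·0.22313 = 0.287455.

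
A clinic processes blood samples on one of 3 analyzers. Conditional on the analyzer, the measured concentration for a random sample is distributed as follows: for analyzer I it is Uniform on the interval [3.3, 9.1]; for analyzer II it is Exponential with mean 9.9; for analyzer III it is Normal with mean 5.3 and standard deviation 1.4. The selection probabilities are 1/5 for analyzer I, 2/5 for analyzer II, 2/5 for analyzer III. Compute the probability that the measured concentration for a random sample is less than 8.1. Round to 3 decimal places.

Conditional on each analyzer, P(X < 8.1): I: 0.827586; II: 0.558767; III: 0.97725.
By total probability, P(X < 8.1) = 0.2·0.827586 + 0.4·0.558767 + 0.4·0.97725 = 0.779924.

0.780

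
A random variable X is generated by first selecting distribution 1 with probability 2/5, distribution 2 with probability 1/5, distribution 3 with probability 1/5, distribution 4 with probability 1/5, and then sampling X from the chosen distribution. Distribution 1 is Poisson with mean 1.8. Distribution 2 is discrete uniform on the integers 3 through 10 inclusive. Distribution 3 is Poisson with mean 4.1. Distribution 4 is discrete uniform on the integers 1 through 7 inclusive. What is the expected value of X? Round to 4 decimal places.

Component means — 1: 1.8; 2: 6.5; 3: 4.1; 4: 4.
E[X] = 0.4·1.8 + 0.2·6.5 + 0.2·4.1 + 0.2·4 = 3.64.

3.6400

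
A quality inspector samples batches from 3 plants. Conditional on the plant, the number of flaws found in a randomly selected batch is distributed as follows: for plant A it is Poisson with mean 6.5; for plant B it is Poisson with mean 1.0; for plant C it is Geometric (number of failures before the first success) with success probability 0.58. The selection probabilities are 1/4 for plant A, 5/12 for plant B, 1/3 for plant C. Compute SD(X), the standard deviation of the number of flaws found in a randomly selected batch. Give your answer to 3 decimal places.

2.898

Per component, A: μ=6.5, E[X²]=48.75; B: μ=1, E[X²]=2; C: μ=0.724138, E[X²]=1.77289.
E[X] = 0.25·6.5 + 0.416667·1 + 0.333333·0.724138 = 2.28305.
E[X²] = 0.25·48.75 + 0.416667·2 + 0.333333·1.77289 = 13.6118.
Var(X) = E[X²] − (E[X])² = 13.6118 − 5.2123 = 8.3995.
SD(X) = √8.3995 = 2.89819.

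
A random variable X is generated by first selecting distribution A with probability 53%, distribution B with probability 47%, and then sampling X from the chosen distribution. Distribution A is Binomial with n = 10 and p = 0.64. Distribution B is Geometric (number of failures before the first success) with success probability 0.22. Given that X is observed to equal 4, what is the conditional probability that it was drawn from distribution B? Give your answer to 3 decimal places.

0.485

Likelihoods P(X=4 | ·): A: 0.0766927; B: 0.0814331.
Posterior ∝ prior × likelihood. Numerator for B: 0.47·0.0814331 = 0.0382736.
Normalizing constant: 0.53·0.0766927 + 0.47·0.0814331 = 0.0789207.
P(B | observation) = 0.0382736 / 0.0789207 = 0.484962.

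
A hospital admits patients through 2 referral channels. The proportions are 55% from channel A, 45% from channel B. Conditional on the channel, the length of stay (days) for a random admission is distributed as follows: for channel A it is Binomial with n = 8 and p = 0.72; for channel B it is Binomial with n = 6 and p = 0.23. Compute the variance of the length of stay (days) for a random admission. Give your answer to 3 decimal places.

6.113

Per component, A: μ=5.76, E[X²]=34.7904; B: μ=1.38, E[X²]=2.967.
E[X] = 0.55·5.76 + 0.45·1.38 = 3.789.
E[X²] = 0.55·34.7904 + 0.45·2.967 = 20.4699.
Var(X) = E[X²] − (E[X])² = 20.4699 − 14.3565 = 6.11335.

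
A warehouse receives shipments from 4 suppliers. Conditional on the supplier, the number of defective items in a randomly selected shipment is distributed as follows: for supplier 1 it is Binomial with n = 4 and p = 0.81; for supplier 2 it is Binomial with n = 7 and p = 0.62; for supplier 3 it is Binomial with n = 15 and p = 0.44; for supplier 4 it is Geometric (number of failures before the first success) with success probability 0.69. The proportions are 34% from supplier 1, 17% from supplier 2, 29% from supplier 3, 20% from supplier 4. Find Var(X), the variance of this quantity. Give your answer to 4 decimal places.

6.3651

Per component, 1: μ=3.24, E[X²]=11.1132; 2: μ=4.34, E[X²]=20.4848; 3: μ=6.6, E[X²]=47.256; 4: μ=0.449275, E[X²]=0.852972.
E[X] = 0.34·3.24 + 0.17·4.34 + 0.29·6.6 + 0.2·0.449275 = 3.84326.
E[X²] = 0.34·11.1132 + 0.17·20.4848 + 0.29·47.256 + 0.2·0.852972 = 21.1357.
Var(X) = E[X²] − (E[X])² = 21.1357 − 14.7706 = 6.36513.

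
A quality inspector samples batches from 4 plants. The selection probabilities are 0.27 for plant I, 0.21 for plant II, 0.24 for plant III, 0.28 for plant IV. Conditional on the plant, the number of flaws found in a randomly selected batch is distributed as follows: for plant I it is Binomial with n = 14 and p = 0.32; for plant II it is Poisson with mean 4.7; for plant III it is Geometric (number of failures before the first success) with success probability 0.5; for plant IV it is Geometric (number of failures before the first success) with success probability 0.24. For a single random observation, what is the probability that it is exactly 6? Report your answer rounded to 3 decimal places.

0.083

Conditional on each plant, P(X = 6): I: 0.14741; II: 0.136167; III: 0.0078125; IV: 0.046248.
By total probability, P(X = 6) = 0.27·0.14741 + 0.21·0.136167 + 0.24·0.0078125 + 0.28·0.046248 = 0.0832201.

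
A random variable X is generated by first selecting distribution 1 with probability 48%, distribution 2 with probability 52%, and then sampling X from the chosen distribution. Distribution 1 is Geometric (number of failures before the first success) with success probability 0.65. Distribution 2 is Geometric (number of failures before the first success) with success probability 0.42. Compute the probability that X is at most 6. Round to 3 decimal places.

0.988

Conditional on each component, P(X ≤ 6): 1: 0.999357; 2: 0.97792.
By total probability, P(X ≤ 6) = 0.48·0.999357 + 0.52·0.97792 = 0.98821.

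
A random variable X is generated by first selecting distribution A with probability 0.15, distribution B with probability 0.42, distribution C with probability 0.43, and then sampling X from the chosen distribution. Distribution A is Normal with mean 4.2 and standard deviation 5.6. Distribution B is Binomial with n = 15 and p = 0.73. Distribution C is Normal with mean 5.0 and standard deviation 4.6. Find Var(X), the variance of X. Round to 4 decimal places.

24.3499

Per component, A: μ=4.2, E[X²]=49; B: μ=10.95, E[X²]=122.859; C: μ=5, E[X²]=46.16.
E[X] = 0.15·4.2 + 0.42·10.95 + 0.43·5 = 7.379.
E[X²] = 0.15·49 + 0.42·122.859 + 0.43·46.16 = 78.7996.
Var(X) = E[X²] − (E[X])² = 78.7996 − 54.4496 = 24.3499.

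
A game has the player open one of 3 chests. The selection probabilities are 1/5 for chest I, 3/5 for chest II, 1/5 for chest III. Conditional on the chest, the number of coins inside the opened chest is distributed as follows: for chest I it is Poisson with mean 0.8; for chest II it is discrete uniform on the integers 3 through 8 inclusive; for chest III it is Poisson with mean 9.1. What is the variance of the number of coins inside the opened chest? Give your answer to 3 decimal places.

10.692

Per component, I: μ=0.8, E[X²]=1.44; II: μ=5.5, E[X²]=33.1667; III: μ=9.1, E[X²]=91.91.
E[X] = 0.2·0.8 + 0.6·5.5 + 0.2·9.1 = 5.28.
E[X²] = 0.2·1.44 + 0.6·33.1667 + 0.2·91.91 = 38.57.
Var(X) = E[X²] − (E[X])² = 38.57 − 27.8784 = 10.6916.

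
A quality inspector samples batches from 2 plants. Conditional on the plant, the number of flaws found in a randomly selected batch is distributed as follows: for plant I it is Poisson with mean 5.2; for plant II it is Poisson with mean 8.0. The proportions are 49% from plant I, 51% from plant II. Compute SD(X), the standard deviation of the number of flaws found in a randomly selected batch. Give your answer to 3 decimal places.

2.930

Per component, I: μ=5.2, E[X²]=32.24; II: μ=8, E[X²]=72.
E[X] = 0.49·5.2 + 0.51·8 = 6.628.
E[X²] = 0.49·32.24 + 0.51·72 = 52.5176.
Var(X) = E[X²] − (E[X])² = 52.5176 − 43.9304 = 8.58722.
SD(X) = √8.58722 = 2.9304.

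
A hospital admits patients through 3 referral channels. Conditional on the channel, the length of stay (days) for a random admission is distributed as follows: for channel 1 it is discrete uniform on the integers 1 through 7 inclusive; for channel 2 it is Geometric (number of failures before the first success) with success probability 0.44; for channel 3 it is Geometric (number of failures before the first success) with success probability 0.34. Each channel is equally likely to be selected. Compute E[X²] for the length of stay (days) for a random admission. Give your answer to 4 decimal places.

11.3300

For each component E[X²] = Var + (mean)², giving 1: 20; 2: 4.5124; 3: 9.47751.
Overall E[X²] = 0.333333·20 + 0.333333·4.5124 + 0.333333·9.47751 = 11.33.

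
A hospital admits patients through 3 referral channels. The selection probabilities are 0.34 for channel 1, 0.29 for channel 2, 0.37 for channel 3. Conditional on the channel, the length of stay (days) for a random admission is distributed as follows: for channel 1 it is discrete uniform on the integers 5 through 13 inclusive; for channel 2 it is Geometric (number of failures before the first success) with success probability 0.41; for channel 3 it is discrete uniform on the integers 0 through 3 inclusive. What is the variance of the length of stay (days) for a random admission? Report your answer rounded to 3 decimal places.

Per component, 1: μ=9, E[X²]=87.6667; 2: μ=1.43902, E[X²]=5.58061; 3: μ=1.5, E[X²]=3.5.
E[X] = 0.34·9 + 0.29·1.43902 + 0.37·1.5 = 4.03232.
E[X²] = 0.34·87.6667 + 0.29·5.58061 + 0.37·3.5 = 32.72.
Var(X) = E[X²] − (E[X])² = 32.72 − 16.2596 = 16.4605.

16.460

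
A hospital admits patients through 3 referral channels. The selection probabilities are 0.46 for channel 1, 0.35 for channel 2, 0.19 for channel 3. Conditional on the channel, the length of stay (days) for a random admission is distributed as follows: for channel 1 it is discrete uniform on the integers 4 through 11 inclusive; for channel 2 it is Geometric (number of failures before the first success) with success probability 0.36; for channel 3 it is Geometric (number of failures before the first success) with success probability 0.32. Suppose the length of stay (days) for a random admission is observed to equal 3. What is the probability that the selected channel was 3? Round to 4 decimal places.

0.3666

Likelihoods P(X=3 | ·): 1: 0; 2: 0.0943718; 3: 0.100618.
Posterior ∝ prior × likelihood. Numerator for 3: 0.19·0.100618 = 0.0191175.
Normalizing constant: 0.46·0 + 0.35·0.0943718 + 0.19·0.100618 = 0.0521476.
P(3 | observation) = 0.0191175 / 0.0521476 = 0.366603.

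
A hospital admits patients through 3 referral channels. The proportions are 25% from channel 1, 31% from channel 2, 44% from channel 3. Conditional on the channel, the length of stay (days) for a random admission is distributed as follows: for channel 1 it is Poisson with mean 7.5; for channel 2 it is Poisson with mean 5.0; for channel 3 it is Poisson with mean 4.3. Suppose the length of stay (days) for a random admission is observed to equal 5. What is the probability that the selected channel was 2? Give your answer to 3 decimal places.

Likelihoods P(X=5 | ·): 1: 0.109375; 2: 0.175467; 3: 0.166224.
Posterior ∝ prior × likelihood. Numerator for 2: 0.31·0.175467 = 0.0543949.
Normalizing constant: 0.25·0.109375 + 0.31·0.175467 + 0.44·0.166224 = 0.154877.
P(2 | observation) = 0.0543949 / 0.154877 = 0.351213.

0.351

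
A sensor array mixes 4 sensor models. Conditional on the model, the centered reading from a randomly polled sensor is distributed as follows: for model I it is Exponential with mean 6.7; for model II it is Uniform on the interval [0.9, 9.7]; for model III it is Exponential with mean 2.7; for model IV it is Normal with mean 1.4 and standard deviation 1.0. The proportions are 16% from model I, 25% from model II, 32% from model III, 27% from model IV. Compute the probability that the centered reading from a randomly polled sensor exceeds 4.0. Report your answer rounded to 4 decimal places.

0.3240

Conditional on each model, P(X > 4.0): I: 0.550452; II: 0.647727; III: 0.227301; IV: 0.00466119.
By total probability, P(X > 4.0) = 0.16·0.550452 + 0.25·0.647727 + 0.32·0.227301 + 0.27·0.00466119 = 0.323999.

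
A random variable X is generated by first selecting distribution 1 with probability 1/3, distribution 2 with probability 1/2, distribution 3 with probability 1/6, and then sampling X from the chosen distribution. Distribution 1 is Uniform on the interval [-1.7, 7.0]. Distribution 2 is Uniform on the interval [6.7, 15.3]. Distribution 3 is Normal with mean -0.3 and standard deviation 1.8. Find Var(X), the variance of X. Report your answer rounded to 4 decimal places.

28.4689

Per component, 1: μ=2.65, E[X²]=13.33; 2: μ=11, E[X²]=127.163; 3: μ=-0.3, E[X²]=3.33.
E[X] = 0.333333·2.65 + 0.5·11 + 0.166667·-0.3 = 6.33333.
E[X²] = 0.333333·13.33 + 0.5·127.163 + 0.166667·3.33 = 68.58.
Var(X) = E[X²] − (E[X])² = 68.58 − 40.1111 = 28.4689.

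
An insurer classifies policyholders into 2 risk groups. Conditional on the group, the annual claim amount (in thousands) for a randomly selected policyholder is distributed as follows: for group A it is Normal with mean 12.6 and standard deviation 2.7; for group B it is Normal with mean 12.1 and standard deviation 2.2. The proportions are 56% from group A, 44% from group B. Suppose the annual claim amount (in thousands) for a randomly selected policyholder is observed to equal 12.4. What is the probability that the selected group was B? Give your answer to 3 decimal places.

Likelihoods f(12.4 | ·): A: 0.147352; B: 0.179659.
Posterior ∝ prior × likelihood. Numerator for B: 0.44·0.179659 = 0.0790501.
Normalizing constant: 0.56·0.147352 + 0.44·0.179659 = 0.161567.
P(B | observation) = 0.0790501 / 0.161567 = 0.489271.

0.489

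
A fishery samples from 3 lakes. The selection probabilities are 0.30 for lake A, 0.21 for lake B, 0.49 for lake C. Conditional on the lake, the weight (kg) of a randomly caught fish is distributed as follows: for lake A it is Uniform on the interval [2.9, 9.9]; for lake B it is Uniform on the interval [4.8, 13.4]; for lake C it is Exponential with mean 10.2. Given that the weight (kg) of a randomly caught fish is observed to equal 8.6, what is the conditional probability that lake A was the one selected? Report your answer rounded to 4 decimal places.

0.4873

Likelihoods f(8.6 | ·): A: 0.142857; B: 0.116279; C: 0.042192.
Posterior ∝ prior × likelihood. Numerator for A: 0.3·0.142857 = 0.0428571.
Normalizing constant: 0.3·0.142857 + 0.21·0.116279 + 0.49·0.042192 = 0.0879498.
P(A | observation) = 0.0428571 / 0.0879498 = 0.487291.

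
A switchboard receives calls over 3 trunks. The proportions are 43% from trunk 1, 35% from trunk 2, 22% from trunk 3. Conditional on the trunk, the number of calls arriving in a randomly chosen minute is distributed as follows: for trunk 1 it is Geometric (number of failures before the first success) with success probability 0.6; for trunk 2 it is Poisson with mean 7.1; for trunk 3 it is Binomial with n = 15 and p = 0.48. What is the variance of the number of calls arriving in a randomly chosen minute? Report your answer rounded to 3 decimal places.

Per component, 1: μ=0.666667, E[X²]=1.55556; 2: μ=7.1, E[X²]=57.51; 3: μ=7.2, E[X²]=55.584.
E[X] = 0.43·0.666667 + 0.35·7.1 + 0.22·7.2 = 4.35567.
E[X²] = 0.43·1.55556 + 0.35·57.51 + 0.22·55.584 = 33.0259.
Var(X) = E[X²] − (E[X])² = 33.0259 − 18.9718 = 14.054.

14.054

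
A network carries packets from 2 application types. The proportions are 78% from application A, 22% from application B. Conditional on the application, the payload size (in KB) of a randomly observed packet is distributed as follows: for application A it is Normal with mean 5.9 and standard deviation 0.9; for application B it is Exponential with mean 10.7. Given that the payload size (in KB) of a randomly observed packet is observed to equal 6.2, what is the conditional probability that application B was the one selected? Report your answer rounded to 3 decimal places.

Likelihoods f(6.2 | ·): A: 0.419315; B: 0.0523563.
Posterior ∝ prior × likelihood. Numerator for B: 0.22·0.0523563 = 0.0115184.
Normalizing constant: 0.78·0.419315 + 0.22·0.0523563 = 0.338584.
P(B | observation) = 0.0115184 / 0.338584 = 0.0340193.

0.034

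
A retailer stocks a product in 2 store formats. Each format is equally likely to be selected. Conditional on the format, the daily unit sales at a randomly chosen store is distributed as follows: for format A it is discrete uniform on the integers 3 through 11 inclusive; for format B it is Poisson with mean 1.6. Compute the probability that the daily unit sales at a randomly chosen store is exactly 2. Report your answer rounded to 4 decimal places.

0.1292

Conditional on each format, P(X = 2): A: 0; B: 0.258428.
By total probability, P(X = 2) = 0.5·0 + 0.5·0.258428 = 0.129214.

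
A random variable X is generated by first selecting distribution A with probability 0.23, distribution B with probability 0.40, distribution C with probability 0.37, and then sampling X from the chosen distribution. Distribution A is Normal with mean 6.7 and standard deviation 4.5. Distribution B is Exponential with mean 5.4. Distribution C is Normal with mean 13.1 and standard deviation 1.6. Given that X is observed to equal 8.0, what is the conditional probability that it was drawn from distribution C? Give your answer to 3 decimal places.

Likelihoods f(8.0 | ·): A: 0.0850306; B: 0.0420927; C: 0.00155074.
Posterior ∝ prior × likelihood. Numerator for C: 0.37·0.00155074 = 0.000573775.
Normalizing constant: 0.23·0.0850306 + 0.4·0.0420927 + 0.37·0.00155074 = 0.0369679.
P(C | observation) = 0.000573775 / 0.0369679 = 0.0155209.

0.016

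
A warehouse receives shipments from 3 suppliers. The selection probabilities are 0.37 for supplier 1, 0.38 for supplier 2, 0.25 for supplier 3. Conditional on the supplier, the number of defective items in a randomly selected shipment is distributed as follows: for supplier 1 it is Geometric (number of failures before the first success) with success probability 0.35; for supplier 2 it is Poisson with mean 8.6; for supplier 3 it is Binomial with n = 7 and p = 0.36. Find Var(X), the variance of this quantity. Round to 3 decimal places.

15.579

Per component, 1: μ=1.85714, E[X²]=8.7551; 2: μ=8.6, E[X²]=82.56; 3: μ=2.52, E[X²]=7.9632.
E[X] = 0.37·1.85714 + 0.38·8.6 + 0.25·2.52 = 4.58514.
E[X²] = 0.37·8.7551 + 0.38·82.56 + 0.25·7.9632 = 36.603.
Var(X) = E[X²] − (E[X])² = 36.603 − 21.0235 = 15.5795.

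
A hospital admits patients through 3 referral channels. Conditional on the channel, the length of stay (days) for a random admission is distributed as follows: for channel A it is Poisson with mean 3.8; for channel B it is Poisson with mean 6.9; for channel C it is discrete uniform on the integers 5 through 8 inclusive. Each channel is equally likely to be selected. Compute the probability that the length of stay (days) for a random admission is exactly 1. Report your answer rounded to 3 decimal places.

Conditional on each channel, P(X = 1): A: 0.0850089; B: 0.00695372; C: 0.
By total probability, P(X = 1) = 0.333333·0.0850089 + 0.333333·0.00695372 + 0.333333·0 = 0.0306542.

0.031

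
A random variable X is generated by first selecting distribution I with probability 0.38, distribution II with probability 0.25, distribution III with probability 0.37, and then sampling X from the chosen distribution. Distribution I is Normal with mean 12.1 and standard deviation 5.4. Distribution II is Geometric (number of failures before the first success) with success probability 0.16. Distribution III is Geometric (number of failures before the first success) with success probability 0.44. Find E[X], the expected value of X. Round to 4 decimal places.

Component means — I: 12.1; II: 5.25; III: 1.27273.
E[X] = 0.38·12.1 + 0.25·5.25 + 0.37·1.27273 = 6.38141.

6.3814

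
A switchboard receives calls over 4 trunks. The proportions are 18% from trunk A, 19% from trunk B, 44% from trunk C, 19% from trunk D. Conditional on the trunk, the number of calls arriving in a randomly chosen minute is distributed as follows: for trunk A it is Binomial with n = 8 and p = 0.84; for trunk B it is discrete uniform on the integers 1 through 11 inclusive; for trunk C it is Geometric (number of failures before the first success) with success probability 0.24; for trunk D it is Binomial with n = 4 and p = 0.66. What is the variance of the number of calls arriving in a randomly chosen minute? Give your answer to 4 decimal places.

Per component, A: μ=6.72, E[X²]=46.2336; B: μ=6, E[X²]=46; C: μ=3.16667, E[X²]=23.2222; D: μ=2.64, E[X²]=7.8672.
E[X] = 0.18·6.72 + 0.19·6 + 0.44·3.16667 + 0.19·2.64 = 4.24453.
E[X²] = 0.18·46.2336 + 0.19·46 + 0.44·23.2222 + 0.19·7.8672 = 28.7746.
Var(X) = E[X²] − (E[X])² = 28.7746 − 18.0161 = 10.7585.

10.7585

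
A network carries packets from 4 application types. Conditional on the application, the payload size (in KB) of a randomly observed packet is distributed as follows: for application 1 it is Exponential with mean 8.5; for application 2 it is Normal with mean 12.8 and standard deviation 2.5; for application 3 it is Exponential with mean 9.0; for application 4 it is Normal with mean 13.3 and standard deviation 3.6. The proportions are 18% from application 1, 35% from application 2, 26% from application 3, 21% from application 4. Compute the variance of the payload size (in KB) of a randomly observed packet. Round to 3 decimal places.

43.364

Per component, 1: μ=8.5, E[X²]=144.5; 2: μ=12.8, E[X²]=170.09; 3: μ=9, E[X²]=162; 4: μ=13.3, E[X²]=189.85.
E[X] = 0.18·8.5 + 0.35·12.8 + 0.26·9 + 0.21·13.3 = 11.143.
E[X²] = 0.18·144.5 + 0.35·170.09 + 0.26·162 + 0.21·189.85 = 167.53.
Var(X) = E[X²] − (E[X])² = 167.53 − 124.166 = 43.3636.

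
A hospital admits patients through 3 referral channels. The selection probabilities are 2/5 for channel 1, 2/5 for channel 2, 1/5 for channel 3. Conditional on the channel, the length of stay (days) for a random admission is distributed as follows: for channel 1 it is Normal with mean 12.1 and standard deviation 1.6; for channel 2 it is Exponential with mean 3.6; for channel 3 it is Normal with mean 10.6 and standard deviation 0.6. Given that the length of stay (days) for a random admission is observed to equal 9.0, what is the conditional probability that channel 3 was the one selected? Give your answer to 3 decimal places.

Likelihoods f(9.0 | ·): 1: 0.0381628; 2: 0.0228014; 3: 0.0189933.
Posterior ∝ prior × likelihood. Numerator for 3: 0.2·0.0189933 = 0.00379866.
Normalizing constant: 0.4·0.0381628 + 0.4·0.0228014 + 0.2·0.0189933 = 0.0281843.
P(3 | observation) = 0.00379866 / 0.0281843 = 0.134779.

0.135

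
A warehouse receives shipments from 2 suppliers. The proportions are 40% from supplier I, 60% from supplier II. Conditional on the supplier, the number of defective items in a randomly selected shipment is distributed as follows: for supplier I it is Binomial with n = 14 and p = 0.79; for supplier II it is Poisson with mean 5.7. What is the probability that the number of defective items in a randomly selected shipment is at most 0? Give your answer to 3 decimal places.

Conditional on each supplier, P(X ≤ 0): I: 3.24392e-10; II: 0.00334597.
By total probability, P(X ≤ 0) = 0.4·3.24392e-10 + 0.6·0.00334597 = 0.00200758.

0.002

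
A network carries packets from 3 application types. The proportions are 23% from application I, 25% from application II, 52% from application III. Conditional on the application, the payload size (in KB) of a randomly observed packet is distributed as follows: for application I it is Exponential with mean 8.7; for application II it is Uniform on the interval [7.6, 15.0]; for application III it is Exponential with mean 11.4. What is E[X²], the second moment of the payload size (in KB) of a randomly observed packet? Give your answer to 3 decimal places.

For each component E[X²] = Var + (mean)², giving I: 151.38; II: 132.253; III: 259.92.
Overall E[X²] = 0.23·151.38 + 0.25·132.253 + 0.52·259.92 = 203.039.

203.039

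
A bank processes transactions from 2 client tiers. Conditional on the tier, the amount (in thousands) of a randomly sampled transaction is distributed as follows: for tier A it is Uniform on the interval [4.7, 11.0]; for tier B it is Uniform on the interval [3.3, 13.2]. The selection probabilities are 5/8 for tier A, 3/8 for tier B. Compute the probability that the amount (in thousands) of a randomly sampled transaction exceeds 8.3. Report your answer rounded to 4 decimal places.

0.4535

Conditional on each tier, P(X > 8.3): A: 0.428571; B: 0.494949.
By total probability, P(X > 8.3) = 0.625·0.428571 + 0.375·0.494949 = 0.453463.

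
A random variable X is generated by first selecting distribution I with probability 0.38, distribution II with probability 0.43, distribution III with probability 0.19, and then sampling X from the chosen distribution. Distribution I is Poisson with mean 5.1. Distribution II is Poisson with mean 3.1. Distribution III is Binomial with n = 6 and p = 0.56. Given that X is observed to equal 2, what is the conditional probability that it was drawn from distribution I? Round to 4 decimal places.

Likelihoods P(X=2 | ·): I: 0.0792882; II: 0.216461; III: 0.17631.
Posterior ∝ prior × likelihood. Numerator for I: 0.38·0.0792882 = 0.0301295.
Normalizing constant: 0.38·0.0792882 + 0.43·0.216461 + 0.19·0.17631 = 0.156707.
P(I | observation) = 0.0301295 / 0.156707 = 0.192267.

0.1923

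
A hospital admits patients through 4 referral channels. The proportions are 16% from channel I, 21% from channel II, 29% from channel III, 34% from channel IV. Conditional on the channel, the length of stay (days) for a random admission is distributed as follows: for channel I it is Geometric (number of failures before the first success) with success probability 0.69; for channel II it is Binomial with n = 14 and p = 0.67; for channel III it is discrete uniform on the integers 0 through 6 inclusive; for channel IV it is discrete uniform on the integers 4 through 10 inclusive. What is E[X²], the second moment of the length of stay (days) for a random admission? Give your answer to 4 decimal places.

For each component E[X²] = Var + (mean)², giving I: 0.852972; II: 91.0798; III: 13; IV: 53.
Overall E[X²] = 0.16·0.852972 + 0.21·91.0798 + 0.29·13 + 0.34·53 = 41.0532.

41.0532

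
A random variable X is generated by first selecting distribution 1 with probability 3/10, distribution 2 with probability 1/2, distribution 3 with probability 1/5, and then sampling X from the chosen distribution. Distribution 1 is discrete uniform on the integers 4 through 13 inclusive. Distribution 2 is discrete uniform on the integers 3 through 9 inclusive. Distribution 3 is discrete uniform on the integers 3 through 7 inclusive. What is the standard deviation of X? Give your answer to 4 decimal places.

2.5783

Per component, 1: μ=8.5, E[X²]=80.5; 2: μ=6, E[X²]=40; 3: μ=5, E[X²]=27.
E[X] = 0.3·8.5 + 0.5·6 + 0.2·5 = 6.55.
E[X²] = 0.3·80.5 + 0.5·40 + 0.2·27 = 49.55.
Var(X) = E[X²] − (E[X])² = 49.55 − 42.9025 = 6.6475.
SD(X) = √6.6475 = 2.57827.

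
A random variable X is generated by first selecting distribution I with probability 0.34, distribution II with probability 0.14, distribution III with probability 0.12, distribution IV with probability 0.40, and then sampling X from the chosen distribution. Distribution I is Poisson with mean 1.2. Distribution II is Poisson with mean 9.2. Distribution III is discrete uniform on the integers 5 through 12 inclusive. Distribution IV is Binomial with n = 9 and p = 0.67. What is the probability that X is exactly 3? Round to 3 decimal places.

Conditional on each component, P(X = 3): I: 0.0867439; II: 0.013113; III: 0; IV: 0.0326278.
By total probability, P(X = 3) = 0.34·0.0867439 + 0.14·0.013113 + 0.12·0 + 0.4·0.0326278 = 0.0443799.

0.044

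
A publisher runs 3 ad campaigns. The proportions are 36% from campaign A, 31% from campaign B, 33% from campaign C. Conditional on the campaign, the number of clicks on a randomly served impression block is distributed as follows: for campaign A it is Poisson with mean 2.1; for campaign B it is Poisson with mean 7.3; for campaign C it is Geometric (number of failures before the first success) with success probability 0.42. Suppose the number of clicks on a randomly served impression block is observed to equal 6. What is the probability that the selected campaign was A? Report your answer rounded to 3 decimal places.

Likelihoods P(X=6 | ·): A: 0.014587; B: 0.141989; C: 0.0159889.
Posterior ∝ prior × likelihood. Numerator for A: 0.36·0.014587 = 0.00525131.
Normalizing constant: 0.36·0.014587 + 0.31·0.141989 + 0.33·0.0159889 = 0.0545442.
P(A | observation) = 0.00525131 / 0.0545442 = 0.0962761.

0.096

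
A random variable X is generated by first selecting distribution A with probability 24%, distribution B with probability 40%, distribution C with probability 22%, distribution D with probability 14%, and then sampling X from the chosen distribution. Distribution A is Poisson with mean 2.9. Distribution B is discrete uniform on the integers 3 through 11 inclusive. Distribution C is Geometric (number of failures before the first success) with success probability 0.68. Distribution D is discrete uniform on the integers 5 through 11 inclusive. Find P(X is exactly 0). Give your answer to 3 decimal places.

Conditional on each component, P(X = 0): A: 0.0550232; B: 0; C: 0.68; D: 0.
By total probability, P(X = 0) = 0.24·0.0550232 + 0.4·0 + 0.22·0.68 + 0.14·0 = 0.162806.

0.163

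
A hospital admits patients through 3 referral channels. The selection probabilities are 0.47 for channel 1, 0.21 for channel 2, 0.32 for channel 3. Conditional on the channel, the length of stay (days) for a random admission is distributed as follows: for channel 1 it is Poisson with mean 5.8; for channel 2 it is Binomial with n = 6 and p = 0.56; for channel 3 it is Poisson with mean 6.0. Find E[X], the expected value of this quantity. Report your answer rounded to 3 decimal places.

5.352

Component means — 1: 5.8; 2: 3.36; 3: 6.
E[X] = 0.47·5.8 + 0.21·3.36 + 0.32·6 = 5.3516.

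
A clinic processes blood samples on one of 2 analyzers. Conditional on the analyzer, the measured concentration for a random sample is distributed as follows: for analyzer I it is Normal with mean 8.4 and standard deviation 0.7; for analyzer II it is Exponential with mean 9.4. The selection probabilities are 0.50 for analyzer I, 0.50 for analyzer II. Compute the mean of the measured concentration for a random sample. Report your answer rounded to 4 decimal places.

8.9000

Component means — I: 8.4; II: 9.4.
E[X] = 0.5·8.4 + 0.5·9.4 = 8.9.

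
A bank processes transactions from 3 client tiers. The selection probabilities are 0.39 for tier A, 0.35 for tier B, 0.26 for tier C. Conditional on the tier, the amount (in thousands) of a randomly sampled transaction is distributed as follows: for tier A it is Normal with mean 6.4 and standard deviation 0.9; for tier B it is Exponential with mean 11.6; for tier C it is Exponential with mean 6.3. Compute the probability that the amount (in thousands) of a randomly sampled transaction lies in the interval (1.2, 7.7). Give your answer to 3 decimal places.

0.635

Conditional on each tier, P(1.2 < X < 7.7): A: 0.925693; B: 0.386828; C: 0.531991.
By total probability, P(1.2 < X < 7.7) = 0.39·0.925693 + 0.35·0.386828 + 0.26·0.531991 = 0.634728.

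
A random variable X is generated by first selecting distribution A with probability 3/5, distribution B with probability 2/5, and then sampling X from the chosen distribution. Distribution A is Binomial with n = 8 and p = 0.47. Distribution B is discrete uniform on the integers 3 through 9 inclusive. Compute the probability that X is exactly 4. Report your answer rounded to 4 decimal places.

Conditional on each component, P(X = 4): A: 0.269521; B: 0.142857.
By total probability, P(X = 4) = 0.6·0.269521 + 0.4·0.142857 = 0.218856.

0.2189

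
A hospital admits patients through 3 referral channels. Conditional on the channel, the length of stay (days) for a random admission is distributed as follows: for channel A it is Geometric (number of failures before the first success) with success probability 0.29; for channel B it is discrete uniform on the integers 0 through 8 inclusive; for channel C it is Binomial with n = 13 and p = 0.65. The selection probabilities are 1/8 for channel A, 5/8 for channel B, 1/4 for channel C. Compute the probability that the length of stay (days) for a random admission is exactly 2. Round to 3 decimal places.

Conditional on each channel, P(X = 2): A: 0.146189; B: 0.111111; C: 0.000318178.
By total probability, P(X = 2) = 0.125·0.146189 + 0.625·0.111111 + 0.25·0.000318178 = 0.0877976.

0.088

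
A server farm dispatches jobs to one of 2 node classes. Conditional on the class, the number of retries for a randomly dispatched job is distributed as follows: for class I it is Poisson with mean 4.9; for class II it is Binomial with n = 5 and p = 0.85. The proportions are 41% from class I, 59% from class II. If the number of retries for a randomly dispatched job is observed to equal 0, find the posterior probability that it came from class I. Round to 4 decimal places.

0.9855

Likelihoods P(X=0 | ·): I: 0.00744658; II: 7.59375e-05.
Posterior ∝ prior × likelihood. Numerator for I: 0.41·0.00744658 = 0.0030531.
Normalizing constant: 0.41·0.00744658 + 0.59·7.59375e-05 = 0.0030979.
P(I | observation) = 0.0030531 / 0.0030979 = 0.985538.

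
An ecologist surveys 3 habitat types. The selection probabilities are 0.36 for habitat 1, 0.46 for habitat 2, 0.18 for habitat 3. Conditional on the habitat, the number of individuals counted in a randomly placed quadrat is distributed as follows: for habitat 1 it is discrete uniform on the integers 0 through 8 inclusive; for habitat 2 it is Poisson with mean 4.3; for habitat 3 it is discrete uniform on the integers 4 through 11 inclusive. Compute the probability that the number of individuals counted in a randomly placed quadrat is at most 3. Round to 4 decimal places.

0.3335

Conditional on each habitat, P(X ≤ 3): 1: 0.444444; 2: 0.377154; 3: 0.
By total probability, P(X ≤ 3) = 0.36·0.444444 + 0.46·0.377154 + 0.18·0 = 0.333491.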